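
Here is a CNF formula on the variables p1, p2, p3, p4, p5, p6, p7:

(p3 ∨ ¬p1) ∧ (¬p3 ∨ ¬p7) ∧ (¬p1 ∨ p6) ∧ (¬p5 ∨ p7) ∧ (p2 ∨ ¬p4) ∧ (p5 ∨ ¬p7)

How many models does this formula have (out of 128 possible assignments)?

Split on p7, then p1.
  p7=T, p1=T: a clause becomes empty — 0.
  p7=T, p1=F: p6 free; 3 ways for (p2,p3,p4,p5) × 2^1 = 6.
  p7=F, p1=T: remaining (p2,p3,p4,p5,p6) ∈ {(F,T,F,F,T); (T,T,F,F,T); (T,T,T,F,T)} — 3.
  p7=F, p1=F: p3, p6 free; 3 ways for (p2,p4,p5) × 2^2 = 12.
Total: 0 + 6 + 3 + 12 = 21.

21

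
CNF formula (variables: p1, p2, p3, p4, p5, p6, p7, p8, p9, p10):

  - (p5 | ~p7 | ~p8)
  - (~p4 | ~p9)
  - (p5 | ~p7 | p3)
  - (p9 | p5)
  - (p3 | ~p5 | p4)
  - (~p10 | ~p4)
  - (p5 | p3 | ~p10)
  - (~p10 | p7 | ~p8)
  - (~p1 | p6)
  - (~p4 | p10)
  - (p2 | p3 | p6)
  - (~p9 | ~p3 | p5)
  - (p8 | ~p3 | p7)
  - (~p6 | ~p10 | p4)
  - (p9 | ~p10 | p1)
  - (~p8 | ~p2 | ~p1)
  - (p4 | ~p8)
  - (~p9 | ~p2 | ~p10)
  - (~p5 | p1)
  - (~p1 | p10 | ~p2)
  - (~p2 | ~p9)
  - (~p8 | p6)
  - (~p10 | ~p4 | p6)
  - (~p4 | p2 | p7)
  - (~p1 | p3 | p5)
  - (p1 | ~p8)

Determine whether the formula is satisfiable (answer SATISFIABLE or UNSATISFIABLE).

Try p1 = False.
  then p5 is forced to False.
  then p9 is forced to True.
  then p4 is forced to False.
  then p3 is forced to False.
  then p7 is forced to False.
  then p10 is forced to False.
  then p8 is forced to False.
  then p2 is forced to False.
  then p6 is forced to True.
So p1=0, p2=0, p3=0, p4=0, p5=0, p6=1, p7=0, p8=0, p9=1, p10=0 is a satisfying assignment.

SATISFIABLE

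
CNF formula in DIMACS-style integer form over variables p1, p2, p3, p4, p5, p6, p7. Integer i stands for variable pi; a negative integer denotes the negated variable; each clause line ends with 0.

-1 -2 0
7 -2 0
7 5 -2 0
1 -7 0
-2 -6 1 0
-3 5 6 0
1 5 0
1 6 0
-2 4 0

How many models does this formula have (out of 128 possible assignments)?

32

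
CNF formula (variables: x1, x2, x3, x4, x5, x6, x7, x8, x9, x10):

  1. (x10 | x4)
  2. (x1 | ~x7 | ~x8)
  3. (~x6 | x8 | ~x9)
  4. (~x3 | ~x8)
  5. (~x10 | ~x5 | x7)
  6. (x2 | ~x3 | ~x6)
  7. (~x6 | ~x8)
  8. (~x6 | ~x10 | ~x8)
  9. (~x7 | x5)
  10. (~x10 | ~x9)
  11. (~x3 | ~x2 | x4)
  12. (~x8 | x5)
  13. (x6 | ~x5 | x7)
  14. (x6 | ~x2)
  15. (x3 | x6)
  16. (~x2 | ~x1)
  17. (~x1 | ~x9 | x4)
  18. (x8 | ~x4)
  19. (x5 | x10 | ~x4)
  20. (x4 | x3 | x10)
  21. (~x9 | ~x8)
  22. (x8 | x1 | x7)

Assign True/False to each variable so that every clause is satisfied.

x9 occurs only negated in the remaining clauses — set x9 = False.
Set x1 = False and propagate.
Set x2 = True and propagate.
  then x6 is forced to True.
  then x8 is forced to False.
  then x4 is forced to False.
  then x10 is forced to True.
  then x3 is forced to False.
  then x7 is forced to True.
  then x5 is forced to True.
Every clause has at least one true literal under this assignment.

x1 = False, x2 = True, x3 = False, x4 = False, x5 = True, x6 = True, x7 = True, x8 = False, x9 = False, x10 = True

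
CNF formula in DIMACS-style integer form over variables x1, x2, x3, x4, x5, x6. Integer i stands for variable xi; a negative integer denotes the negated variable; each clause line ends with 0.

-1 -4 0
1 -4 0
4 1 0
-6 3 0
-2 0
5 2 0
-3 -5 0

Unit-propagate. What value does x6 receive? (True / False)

False

(NOT x2) is a unit clause: x2 = False.
From (x5 OR x2) and x2 = False: x5 = True.
In (NOT x5 OR NOT x3), NOT x5 is now false; NOT x3 must hold, so x3 = False.
(x3 OR NOT x6): since x3 = False, the clause reduces to (NOT x6). x6 = False.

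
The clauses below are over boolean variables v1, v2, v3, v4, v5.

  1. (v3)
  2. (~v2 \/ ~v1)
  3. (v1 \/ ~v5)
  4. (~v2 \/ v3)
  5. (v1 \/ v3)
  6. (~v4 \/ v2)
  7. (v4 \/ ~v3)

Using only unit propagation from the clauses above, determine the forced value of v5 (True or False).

Unit clause (v3) sets v3 = True.
From (v4 \/ ~v3) and v3 = True: v4 = True.
In (v2 \/ ~v4), ~v4 is now false; v2 must hold, so v2 = True.
In (~v1 \/ ~v2), ~v2 is now false; ~v1 must hold, so v1 = False.
(~v5 \/ v1) with v1 = False leaves only ~v5, so v5 = False.

False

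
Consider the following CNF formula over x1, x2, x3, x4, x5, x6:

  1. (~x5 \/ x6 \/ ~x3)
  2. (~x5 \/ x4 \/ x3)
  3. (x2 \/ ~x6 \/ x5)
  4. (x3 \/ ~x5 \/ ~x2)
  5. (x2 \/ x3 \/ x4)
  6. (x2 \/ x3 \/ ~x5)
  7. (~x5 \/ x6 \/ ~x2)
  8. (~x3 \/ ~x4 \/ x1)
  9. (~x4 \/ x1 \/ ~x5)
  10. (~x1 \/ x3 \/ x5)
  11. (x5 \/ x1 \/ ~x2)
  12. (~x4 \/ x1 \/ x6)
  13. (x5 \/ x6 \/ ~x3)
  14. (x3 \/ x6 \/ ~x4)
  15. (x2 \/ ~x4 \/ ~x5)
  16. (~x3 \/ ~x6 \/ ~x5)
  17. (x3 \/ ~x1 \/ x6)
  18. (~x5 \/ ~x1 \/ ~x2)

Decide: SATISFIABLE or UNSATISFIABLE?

Branch on x1: take x1 = True.
For the remaining variables, x2 = True, x3 = True, x4 = False, x5 = False, x6 = True works.
So x1=T, x2=T, x3=T, x4=F, x5=F, x6=T is a satisfying assignment.

SATISFIABLE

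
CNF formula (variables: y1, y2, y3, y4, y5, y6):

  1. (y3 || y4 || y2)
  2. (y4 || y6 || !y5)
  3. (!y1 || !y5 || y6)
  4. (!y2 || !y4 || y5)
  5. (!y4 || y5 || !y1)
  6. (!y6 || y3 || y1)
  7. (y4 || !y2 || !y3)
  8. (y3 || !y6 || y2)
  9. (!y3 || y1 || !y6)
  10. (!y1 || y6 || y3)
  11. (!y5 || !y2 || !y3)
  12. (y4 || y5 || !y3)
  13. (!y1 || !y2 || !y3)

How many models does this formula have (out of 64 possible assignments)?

Case analysis on y3 and y1:
  y3=T, y1=T: remaining (y2,y4,y5,y6) ∈ {(F,F,T,T); (F,T,T,T)} — 2.
  y3=T, y1=F: remaining (y2,y4,y5,y6) ∈ {(F,T,F,F); (F,T,T,F)} — 2.
  y3=F, y1=T: remaining (y2,y4,y5,y6) ∈ {(T,F,F,T); (T,F,T,T); (T,T,T,T)} — 3.
  y3=F, y1=F: remaining (y2,y4,y5,y6) ∈ {(F,T,F,F); (F,T,T,F); (T,F,F,F); (T,T,T,F)} — 4.
Total: 2 + 2 + 3 + 4 = 11.

11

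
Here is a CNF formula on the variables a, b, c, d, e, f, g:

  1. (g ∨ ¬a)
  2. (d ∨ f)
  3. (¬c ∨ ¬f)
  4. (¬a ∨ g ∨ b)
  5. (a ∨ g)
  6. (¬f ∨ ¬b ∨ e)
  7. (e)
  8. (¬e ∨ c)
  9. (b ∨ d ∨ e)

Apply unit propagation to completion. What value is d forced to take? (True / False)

Unit clause (e) sets e = True.
From (c ∨ ¬e) and e = True: c = True.
(¬f ∨ ¬c) with c = True leaves only ¬f, so f = False.
(f ∨ d) with f = False leaves only d, so d = True.

True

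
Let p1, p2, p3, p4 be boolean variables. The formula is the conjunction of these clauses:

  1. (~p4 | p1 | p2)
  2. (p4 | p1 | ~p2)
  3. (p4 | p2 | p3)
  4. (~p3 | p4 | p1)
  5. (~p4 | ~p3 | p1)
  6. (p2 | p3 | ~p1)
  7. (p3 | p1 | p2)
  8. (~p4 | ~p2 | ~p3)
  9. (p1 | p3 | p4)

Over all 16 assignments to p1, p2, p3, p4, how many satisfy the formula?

The models are:
  p1=0 p2=1 p3=0 p4=1
  p1=1 p2=0 p3=1 p4=0
  p1=1 p2=0 p3=1 p4=1
  p1=1 p2=1 p3=0 p4=0
  p1=1 p2=1 p3=0 p4=1
  p1=1 p2=1 p3=1 p4=0
Count: 6.

6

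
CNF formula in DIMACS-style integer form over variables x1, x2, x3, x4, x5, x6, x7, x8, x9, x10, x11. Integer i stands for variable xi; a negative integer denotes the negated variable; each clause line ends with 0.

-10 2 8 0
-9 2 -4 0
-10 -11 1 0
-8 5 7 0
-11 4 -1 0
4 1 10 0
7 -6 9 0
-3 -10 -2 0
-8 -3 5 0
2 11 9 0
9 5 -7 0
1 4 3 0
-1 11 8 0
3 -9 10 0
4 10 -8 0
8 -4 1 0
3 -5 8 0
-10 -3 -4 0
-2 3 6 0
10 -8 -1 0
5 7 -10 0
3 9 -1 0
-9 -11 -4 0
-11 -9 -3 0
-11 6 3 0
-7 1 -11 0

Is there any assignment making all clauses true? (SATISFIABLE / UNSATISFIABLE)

Set x1 = False and propagate.
For the remaining variables, x2 = True, x3 = True, x4 = True, x5 = True, x6 = True, x7 = False, x8 = True, x9 = True, x10 = False, x11 = False works.
So x1=F, x2=T, x3=T, x4=T, x5=T, x6=T, x7=F, x8=T, x9=T, x10=F, x11=F is a satisfying assignment.

SATISFIABLE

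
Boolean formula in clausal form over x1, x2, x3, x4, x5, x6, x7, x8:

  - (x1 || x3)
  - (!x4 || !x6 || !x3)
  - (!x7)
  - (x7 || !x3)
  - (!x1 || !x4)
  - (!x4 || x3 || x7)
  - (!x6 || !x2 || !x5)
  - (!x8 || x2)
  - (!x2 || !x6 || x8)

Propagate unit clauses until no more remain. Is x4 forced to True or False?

(!x7) is a unit clause: x7 = False.
In (x7 || !x3), x7 is now false; !x3 must hold, so x3 = False.
(x1 || x3) with x3 = False leaves only x1, so x1 = True.
(!x4 || !x1) with x1 = True leaves only !x4, so x4 = False.

False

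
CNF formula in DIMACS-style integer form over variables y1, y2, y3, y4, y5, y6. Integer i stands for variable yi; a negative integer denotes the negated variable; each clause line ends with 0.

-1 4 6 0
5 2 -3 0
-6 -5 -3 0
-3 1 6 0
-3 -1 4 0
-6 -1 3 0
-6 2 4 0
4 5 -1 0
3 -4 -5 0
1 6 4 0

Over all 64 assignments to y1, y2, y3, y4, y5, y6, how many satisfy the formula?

14

Split on y1, then y3.
  y1=1, y3=1: remaining (y2,y4,y5,y6) ∈ {(0,1,1,0); (1,1,0,0); (1,1,0,1); (1,1,1,0)} — 4.
  y1=1, y3=0: remaining (y2,y4,y5,y6) ∈ {(0,1,0,0); (1,1,0,0)} — 2.
  y1=0, y3=1: remaining (y2,y4,y5,y6) ∈ {(1,0,0,1); (1,1,0,1)} — 2.
  y1=0, y3=0: 6 of the 16 assignments to (y2,y4,y5,y6) work.
Total: 4 + 2 + 2 + 6 = 14.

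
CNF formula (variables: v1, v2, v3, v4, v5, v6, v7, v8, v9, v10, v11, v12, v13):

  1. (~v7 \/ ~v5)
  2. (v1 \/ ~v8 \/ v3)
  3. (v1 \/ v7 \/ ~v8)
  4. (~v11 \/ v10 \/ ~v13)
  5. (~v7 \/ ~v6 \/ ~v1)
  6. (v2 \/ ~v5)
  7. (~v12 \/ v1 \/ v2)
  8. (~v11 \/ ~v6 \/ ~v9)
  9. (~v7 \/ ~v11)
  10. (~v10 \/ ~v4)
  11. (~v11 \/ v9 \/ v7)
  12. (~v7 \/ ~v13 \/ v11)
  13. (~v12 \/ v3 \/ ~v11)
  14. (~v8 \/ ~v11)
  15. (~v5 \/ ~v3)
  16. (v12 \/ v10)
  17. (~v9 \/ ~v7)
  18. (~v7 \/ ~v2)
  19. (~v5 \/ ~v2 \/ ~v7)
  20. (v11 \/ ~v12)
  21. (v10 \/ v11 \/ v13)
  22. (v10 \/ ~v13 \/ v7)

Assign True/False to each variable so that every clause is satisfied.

v1 = 1, v2 = 1, v3 = 0, v4 = 0, v5 = 0, v6 = 1, v7 = 0, v8 = 1, v9 = 1, v10 = 1, v11 = 0, v12 = 0, v13 = 1

Check each clause:
  1. (~v7 \/ ~v5) — ~v7 is true.
  2. (~v8 \/ v1 \/ v3) — v1 is true.
  3. (v7 \/ ~v8 \/ v1) — v1 is true.
  4. (~v13 \/ ~v11 \/ v10) — v10 is true.
  5. (~v7 \/ ~v1 \/ ~v6) — ~v7 is true.
  6. (v2 \/ ~v5) — v2 is true.
  7. (v2 \/ v1 \/ ~v12) — v1 is true.
  8. (~v6 \/ ~v9 \/ ~v11) — ~v11 is true.
  9. (~v7 \/ ~v11) — ~v7 is true.
  10. (~v4 \/ ~v10) — ~v4 is true.
  11. (v9 \/ v7 \/ ~v11) — v9 is true.
  12. (~v13 \/ v11 \/ ~v7) — ~v7 is true.
  13. (v3 \/ ~v12 \/ ~v11) — ~v12 is true.
  14. (~v11 \/ ~v8) — ~v11 is true.
  15. (~v3 \/ ~v5) — ~v5 is true.
  16. (v12 \/ v10) — v10 is true.
  17. (~v9 \/ ~v7) — ~v7 is true.
  18. (~v2 \/ ~v7) — ~v7 is true.
  19. (~v2 \/ ~v5 \/ ~v7) — ~v7 is true.
  20. (~v12 \/ v11) — ~v12 is true.
  21. (v13 \/ v10 \/ v11) — v10 is true.
  22. (v10 \/ ~v13 \/ v7) — v10 is true.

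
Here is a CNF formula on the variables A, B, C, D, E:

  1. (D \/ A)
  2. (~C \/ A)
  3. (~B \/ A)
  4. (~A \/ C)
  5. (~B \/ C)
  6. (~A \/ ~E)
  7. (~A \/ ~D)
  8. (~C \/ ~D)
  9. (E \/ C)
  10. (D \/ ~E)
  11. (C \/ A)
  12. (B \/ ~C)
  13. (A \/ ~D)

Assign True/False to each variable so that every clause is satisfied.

A=1  B=1  C=1  D=0  E=0

Set A = True and propagate.
  then C is forced to True.
  then E is forced to False.
  then D is forced to False.
  then B is forced to True.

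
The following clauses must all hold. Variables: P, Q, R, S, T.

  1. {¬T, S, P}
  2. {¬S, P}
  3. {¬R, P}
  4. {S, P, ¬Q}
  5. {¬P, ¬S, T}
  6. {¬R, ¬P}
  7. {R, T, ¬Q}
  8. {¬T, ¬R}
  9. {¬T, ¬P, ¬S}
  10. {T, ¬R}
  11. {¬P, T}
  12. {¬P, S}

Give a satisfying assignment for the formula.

Pure literal: Q appears only negated; assign Q = False.
Set P = False and propagate.
  then S is forced to False.
  then T is forced to False.
  then R is forced to False.
Every clause has at least one true literal under this assignment.

P = 0  Q = 0  R = 0  S = 0  T = 0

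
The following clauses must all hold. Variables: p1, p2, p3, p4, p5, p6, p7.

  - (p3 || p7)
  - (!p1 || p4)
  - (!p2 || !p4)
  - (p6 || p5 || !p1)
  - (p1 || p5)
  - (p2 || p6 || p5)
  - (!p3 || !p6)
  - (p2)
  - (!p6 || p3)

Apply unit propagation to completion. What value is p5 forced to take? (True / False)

True

(p2) is a unit clause: p2 = True.
(!p4 || !p2): since p2 = True, the clause reduces to (!p4). p4 = False.
In (!p1 || p4), p4 is now false; !p1 must hold, so p1 = False.
(p5 || p1): since p1 = False, the clause reduces to (p5). p5 = True.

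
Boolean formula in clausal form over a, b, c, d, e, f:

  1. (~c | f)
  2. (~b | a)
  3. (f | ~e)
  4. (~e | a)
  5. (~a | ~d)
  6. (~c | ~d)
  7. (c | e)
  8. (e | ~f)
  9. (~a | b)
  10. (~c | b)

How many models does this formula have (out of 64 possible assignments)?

Satisfying assignments:
  a=T b=T c=F d=F e=T f=T
  a=T b=T c=T d=F e=T f=T
That's 2 in total.

2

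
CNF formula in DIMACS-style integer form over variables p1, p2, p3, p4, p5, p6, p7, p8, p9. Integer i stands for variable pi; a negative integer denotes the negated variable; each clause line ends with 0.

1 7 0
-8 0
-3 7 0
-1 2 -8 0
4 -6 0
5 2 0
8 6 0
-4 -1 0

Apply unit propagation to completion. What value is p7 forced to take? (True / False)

True

Unit clause (~p8) sets p8 = False.
In (p6 | p8), p8 is now false; p6 must hold, so p6 = True.
In (~p6 | p4), ~p6 is now false; p4 must hold, so p4 = True.
In (~p1 | ~p4), ~p4 is now false; ~p1 must hold, so p1 = False.
In (p1 | p7), p1 is now false; p7 must hold, so p7 = True.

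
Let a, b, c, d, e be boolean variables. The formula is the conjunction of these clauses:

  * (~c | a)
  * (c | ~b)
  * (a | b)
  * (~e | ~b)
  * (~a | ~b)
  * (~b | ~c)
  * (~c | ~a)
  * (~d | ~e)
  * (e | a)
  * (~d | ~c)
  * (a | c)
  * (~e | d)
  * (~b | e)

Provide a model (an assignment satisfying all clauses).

a = True, b = False, c = False, d = False, e = False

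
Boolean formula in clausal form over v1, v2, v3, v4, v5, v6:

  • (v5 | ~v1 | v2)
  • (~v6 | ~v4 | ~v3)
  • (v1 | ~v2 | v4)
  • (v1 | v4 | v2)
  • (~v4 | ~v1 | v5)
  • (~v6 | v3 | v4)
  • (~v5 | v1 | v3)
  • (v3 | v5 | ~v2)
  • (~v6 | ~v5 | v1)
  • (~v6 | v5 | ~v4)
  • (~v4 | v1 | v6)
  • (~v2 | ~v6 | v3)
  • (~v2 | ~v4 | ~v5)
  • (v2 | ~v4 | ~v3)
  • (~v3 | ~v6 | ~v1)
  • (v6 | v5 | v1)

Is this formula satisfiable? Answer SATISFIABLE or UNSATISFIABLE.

SATISFIABLE

Set v1 = True and propagate.
Set v2 = True and propagate.
The remaining clauses are satisfied by v3 = False, v4 = False, v5 = True, v6 = False.
Every clause has at least one true literal under this assignment.
So v1 = True, v2 = True, v3 = False, v4 = False, v5 = True, v6 = False is a satisfying assignment.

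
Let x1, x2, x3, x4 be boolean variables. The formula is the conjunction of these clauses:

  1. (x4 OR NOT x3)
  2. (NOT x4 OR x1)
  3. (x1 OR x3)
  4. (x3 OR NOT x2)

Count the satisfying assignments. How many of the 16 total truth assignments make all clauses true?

The models are:
  x1=1 x2=0 x3=0 x4=0
  x1=1 x2=0 x3=0 x4=1
  x1=1 x2=0 x3=1 x4=1
  x1=1 x2=1 x3=1 x4=1
Count: 4.

4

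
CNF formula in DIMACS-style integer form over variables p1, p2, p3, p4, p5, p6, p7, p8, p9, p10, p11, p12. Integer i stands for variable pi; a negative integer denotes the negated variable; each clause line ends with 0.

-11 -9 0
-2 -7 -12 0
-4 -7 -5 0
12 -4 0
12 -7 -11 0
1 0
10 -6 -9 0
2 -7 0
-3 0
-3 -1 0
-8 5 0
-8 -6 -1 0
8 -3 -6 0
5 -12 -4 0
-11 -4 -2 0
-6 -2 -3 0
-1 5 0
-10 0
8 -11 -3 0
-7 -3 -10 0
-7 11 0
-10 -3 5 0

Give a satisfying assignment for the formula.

(p1) is a unit clause, so p1 = True.
Unit propagation: (NOT p3) forces p3 = False.
(p5) is a unit clause, so p5 = True.
Unit propagation: (NOT p10) forces p10 = False.
Pure literal: p4 appears only negated; assign p4 = False.
Pure literal: p6 appears only negated; assign p6 = False.
Set p2 = False and propagate.
  then p7 is forced to False.
Set p9 = False and propagate.
p8, p11, p12 are now unconstrained; take p8 = True, p11 = True, p12 = False.
Every clause has at least one true literal under this assignment.
Check each clause:
  1. (NOT p9 OR NOT p11) — NOT p9 is true.
  2. (NOT p12 OR NOT p7 OR NOT p2) — NOT p7 is true.
  3. (NOT p4 OR NOT p7 OR NOT p5) — NOT p7 is true.
  4. (p12 OR NOT p4) — NOT p4 is true.
  5. (p12 OR NOT p11 OR NOT p7) — NOT p7 is true.
  6. (p1) — p1 is true.
  7. (p10 OR NOT p6 OR NOT p9) — NOT p6 is true.
  8. (p2 OR NOT p7) — NOT p7 is true.
  9. (NOT p3) — NOT p3 is true.
  10. (NOT p1 OR NOT p3) — NOT p3 is true.
  11. (p5 OR NOT p8) — p5 is true.
  12. (NOT p6 OR NOT p1 OR NOT p8) — NOT p6 is true.
  13. (NOT p3 OR p8 OR NOT p6) — p8 is true.
  14. (p5 OR NOT p4 OR NOT p12) — NOT p12 is true.
  15. (NOT p2 OR NOT p11 OR NOT p4) — NOT p4 is true.
  16. (NOT p6 OR NOT p3 OR NOT p2) — NOT p6 is true.
  17. (NOT p1 OR p5) — p5 is true.
  18. (NOT p10) — NOT p10 is true.
  19. (NOT p3 OR p8 OR NOT p11) — p8 is true.
  20. (NOT p3 OR NOT p10 OR NOT p7) — NOT p7 is true.
  21. (NOT p7 OR p11) — NOT p7 is true.
  22. (p5 OR NOT p10 OR NOT p3) — NOT p3 is true.

p1=1, p2=0, p3=0, p4=0, p5=1, p6=0, p7=0, p8=1, p9=0, p10=0, p11=1, p12=0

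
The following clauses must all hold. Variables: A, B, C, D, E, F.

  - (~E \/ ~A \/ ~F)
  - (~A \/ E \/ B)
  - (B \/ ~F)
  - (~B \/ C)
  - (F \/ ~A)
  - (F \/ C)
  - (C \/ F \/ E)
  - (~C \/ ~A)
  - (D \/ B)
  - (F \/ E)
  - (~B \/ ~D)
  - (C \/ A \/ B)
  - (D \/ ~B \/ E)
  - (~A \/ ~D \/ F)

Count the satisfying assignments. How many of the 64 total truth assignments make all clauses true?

3

The models are:
  A=F B=F C=T D=T E=T F=F
  A=F B=T C=T D=F E=T F=F
  A=F B=T C=T D=F E=T F=T
Count: 3.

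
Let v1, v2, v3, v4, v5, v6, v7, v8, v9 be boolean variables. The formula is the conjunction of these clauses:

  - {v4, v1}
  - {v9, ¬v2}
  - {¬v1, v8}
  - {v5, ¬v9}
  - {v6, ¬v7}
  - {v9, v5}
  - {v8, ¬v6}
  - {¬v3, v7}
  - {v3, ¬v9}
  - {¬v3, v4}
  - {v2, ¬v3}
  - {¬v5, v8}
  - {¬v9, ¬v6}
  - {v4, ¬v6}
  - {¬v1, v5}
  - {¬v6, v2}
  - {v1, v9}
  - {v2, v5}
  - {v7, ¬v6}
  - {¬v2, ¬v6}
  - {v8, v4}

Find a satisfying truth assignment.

v1=1  v2=0  v3=0  v4=0  v5=1  v6=0  v7=0  v8=1  v9=0

Check each clause:
  1. {v4, v1} — v1 is true.
  2. {¬v2, v9} — ¬v2 is true.
  3. {v8, ¬v1} — v8 is true.
  4. {¬v9, v5} — v5 is true.
  5. {¬v7, v6} — ¬v7 is true.
  6. {v9, v5} — v5 is true.
  7. {¬v6, v8} — v8 is true.
  8. {v7, ¬v3} — ¬v3 is true.
  9. {¬v9, v3} — ¬v9 is true.
  10. {¬v3, v4} — ¬v3 is true.
  11. {v2, ¬v3} — ¬v3 is true.
  12. {¬v5, v8} — v8 is true.
  13. {¬v9, ¬v6} — ¬v6 is true.
  14. {¬v6, v4} — ¬v6 is true.
  15. {¬v1, v5} — v5 is true.
  16. {¬v6, v2} — ¬v6 is true.
  17. {v1, v9} — v1 is true.
  18. {v2, v5} — v5 is true.
  19. {v7, ¬v6} — ¬v6 is true.
  20. {¬v6, ¬v2} — ¬v6 is true.
  21. {v8, v4} — v8 is true.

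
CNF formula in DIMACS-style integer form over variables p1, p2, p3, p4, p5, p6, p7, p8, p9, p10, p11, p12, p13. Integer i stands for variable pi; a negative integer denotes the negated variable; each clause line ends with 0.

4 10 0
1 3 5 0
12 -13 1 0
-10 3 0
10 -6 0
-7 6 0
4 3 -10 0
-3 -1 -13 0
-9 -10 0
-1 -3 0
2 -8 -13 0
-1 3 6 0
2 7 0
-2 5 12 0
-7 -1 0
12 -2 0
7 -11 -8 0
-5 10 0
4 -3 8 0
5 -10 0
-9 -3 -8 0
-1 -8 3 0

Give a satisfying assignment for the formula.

p1=False, p2=True, p3=True, p4=False, p5=True, p6=True, p7=True, p8=True, p9=False, p10=True, p11=False, p12=True, p13=False

Pure literal: p9 appears only negated; assign p9 = False.
Pure literal: p11 appears only negated; assign p11 = False.
Branch on p1: take p1 = False.
Try p2 = True.
  then p12 is forced to True.
The remaining clauses are satisfied by p3 = True, p4 = False, p5 = True, p6 = True, p7 = True, p8 = True, p10 = True, p13 = False.
Every clause has at least one true literal under this assignment.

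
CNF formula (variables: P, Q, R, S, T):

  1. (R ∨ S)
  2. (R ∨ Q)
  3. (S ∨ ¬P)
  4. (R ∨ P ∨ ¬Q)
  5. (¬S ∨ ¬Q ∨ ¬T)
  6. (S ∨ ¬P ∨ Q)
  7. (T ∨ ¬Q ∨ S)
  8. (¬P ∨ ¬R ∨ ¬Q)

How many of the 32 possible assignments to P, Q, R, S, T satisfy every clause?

9

Case analysis on Q and S:
  Q=1, S=1: remaining (P,R,T) ∈ {(0,1,0); (1,0,0)} — 2.
  Q=1, S=0: remaining (P,R,T) ∈ {(0,1,1)} — 1.
  Q=0, S=1: remaining (P,R,T) ∈ {(0,1,0); (0,1,1); (1,1,0); (1,1,1)} — 4.
  Q=0, S=0: remaining (P,R,T) ∈ {(0,1,0); (0,1,1)} — 2.
Total: 2 + 1 + 4 + 2 = 9.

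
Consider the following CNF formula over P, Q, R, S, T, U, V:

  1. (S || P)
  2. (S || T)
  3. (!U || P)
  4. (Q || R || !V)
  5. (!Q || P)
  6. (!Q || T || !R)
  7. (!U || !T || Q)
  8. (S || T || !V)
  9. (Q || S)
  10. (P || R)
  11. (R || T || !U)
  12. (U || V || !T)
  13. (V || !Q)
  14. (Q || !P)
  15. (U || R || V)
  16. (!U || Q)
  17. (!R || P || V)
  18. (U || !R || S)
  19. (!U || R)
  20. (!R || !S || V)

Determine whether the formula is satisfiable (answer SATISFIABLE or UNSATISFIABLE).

SATISFIABLE

Set P = True and propagate.
  then Q is forced to True.
  then V is forced to True.
For the remaining variables, R = True, S = True, T = True, U = False works.
So P=True, Q=True, R=True, S=True, T=True, U=False, V=True is a satisfying assignment.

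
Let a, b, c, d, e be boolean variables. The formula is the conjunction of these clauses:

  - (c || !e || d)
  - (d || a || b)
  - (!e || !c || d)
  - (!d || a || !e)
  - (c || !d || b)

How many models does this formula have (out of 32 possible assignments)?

15

Case analysis on d and c:
  d=1, c=1: b free; 3 ways for (a,e) × 2^1 = 6.
  d=1, c=0: remaining (a,b,e) ∈ {(0,1,0); (1,1,0); (1,1,1)} — 3.
  d=0, c=1: remaining (a,b,e) ∈ {(0,1,0); (1,0,0); (1,1,0)} — 3.
  d=0, c=0: remaining (a,b,e) ∈ {(0,1,0); (1,0,0); (1,1,0)} — 3.
Total: 6 + 3 + 3 + 3 = 15.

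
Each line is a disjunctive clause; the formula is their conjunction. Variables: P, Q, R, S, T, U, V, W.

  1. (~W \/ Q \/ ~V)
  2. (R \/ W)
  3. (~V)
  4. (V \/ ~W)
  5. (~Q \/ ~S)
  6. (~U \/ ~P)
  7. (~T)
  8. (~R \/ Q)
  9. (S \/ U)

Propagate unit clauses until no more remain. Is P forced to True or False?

Unit clause (~V) sets V = False.
(~W \/ V) with V = False leaves only ~W, so W = False.
(R \/ W) with W = False leaves only R, so R = True.
(~T) is a unit clause: T = False.
(Q \/ ~R): since R = True, the clause reduces to (Q). Q = True.
From (~S \/ ~Q) and Q = True: S = False.
In (U \/ S), S is now false; U must hold, so U = True.
(~P \/ ~U): since U = True, the clause reduces to (~P). P = False.

False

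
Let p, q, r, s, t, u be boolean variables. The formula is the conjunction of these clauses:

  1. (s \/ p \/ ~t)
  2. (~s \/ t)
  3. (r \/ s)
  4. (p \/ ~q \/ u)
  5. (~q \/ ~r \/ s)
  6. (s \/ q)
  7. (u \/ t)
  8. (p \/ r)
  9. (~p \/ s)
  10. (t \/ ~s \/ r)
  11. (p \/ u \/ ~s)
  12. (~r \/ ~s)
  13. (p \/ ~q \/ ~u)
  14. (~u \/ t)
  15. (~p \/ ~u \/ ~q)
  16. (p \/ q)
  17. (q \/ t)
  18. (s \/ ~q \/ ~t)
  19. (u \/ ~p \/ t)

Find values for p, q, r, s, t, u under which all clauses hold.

p=True, q=False, r=False, s=True, t=True, u=True

Branch on p: take p = True.
  then s is forced to True.
  then t is forced to True.
  then r is forced to False.
Set q = False and propagate.
u is now unconstrained; take u = True.
Every clause has at least one true literal under this assignment.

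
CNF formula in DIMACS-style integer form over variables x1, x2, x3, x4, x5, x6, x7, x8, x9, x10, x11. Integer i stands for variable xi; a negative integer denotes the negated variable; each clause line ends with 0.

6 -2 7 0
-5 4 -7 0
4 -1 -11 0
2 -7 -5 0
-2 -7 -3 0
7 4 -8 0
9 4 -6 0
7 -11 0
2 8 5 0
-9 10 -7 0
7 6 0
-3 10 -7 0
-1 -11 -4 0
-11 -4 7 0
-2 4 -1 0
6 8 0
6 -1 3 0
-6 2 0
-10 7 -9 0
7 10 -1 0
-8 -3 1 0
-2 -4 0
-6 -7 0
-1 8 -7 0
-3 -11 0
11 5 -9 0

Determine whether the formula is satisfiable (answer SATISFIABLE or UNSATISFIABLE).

Set x1 = False and propagate.
Branch on x2: take x2 = True.
  then x4 is forced to False.
Branch on x3: take x3 = False.
The remaining clauses are satisfied by x5 = False, x6 = False, x7 = True, x8 = True, x9 = True, x10 = True, x11 = True.
Every clause has at least one true literal under this assignment.
So x1 = F  x2 = T  x3 = F  x4 = F  x5 = F  x6 = F  x7 = T  x8 = T  x9 = T  x10 = T  x11 = T is a satisfying assignment.

SATISFIABLE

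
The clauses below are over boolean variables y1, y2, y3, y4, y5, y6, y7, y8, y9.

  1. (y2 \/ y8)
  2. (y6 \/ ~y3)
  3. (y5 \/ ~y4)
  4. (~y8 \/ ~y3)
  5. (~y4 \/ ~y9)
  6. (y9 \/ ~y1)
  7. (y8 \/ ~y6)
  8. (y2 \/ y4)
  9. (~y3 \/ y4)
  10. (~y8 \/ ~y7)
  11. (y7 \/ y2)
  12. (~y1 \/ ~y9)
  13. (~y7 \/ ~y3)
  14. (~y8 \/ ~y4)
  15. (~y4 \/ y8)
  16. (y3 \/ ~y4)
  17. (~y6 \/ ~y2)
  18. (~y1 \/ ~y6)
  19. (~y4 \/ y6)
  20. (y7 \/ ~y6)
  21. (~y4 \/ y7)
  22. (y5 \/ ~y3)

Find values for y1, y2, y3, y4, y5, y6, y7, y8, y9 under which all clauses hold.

y1=F, y2=T, y3=F, y4=F, y5=T, y6=F, y7=F, y8=T, y9=T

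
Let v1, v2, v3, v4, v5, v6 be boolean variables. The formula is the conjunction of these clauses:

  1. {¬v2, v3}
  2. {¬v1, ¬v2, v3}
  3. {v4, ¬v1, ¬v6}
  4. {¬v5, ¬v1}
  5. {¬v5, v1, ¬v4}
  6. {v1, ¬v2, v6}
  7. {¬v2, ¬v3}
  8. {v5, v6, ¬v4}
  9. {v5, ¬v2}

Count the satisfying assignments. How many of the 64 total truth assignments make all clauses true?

Split on v1, then v2.
  v1=1, v2=1: a clause becomes empty — 0.
  v1=1, v2=0: remaining (v3,v4,v5,v6) ∈ {(0,0,0,0); (0,1,0,1); (1,0,0,0); (1,1,0,1)} — 4.
  v1=0, v2=1: a clause becomes empty — 0.
  v1=0, v2=0: v3 free; 5 ways for (v4,v5,v6) × 2^1 = 10.
Total: 0 + 4 + 0 + 10 = 14.

14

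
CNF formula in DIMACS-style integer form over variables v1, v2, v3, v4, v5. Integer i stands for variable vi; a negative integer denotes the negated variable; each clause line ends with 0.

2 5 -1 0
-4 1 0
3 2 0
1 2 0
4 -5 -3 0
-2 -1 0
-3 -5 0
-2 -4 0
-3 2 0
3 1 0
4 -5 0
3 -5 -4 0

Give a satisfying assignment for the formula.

v1=False, v2=True, v3=True, v4=False, v5=False

Try v1 = False.
  then v4 is forced to False.
  then v2 is forced to True.
  then v3 is forced to True.
  then v5 is forced to False.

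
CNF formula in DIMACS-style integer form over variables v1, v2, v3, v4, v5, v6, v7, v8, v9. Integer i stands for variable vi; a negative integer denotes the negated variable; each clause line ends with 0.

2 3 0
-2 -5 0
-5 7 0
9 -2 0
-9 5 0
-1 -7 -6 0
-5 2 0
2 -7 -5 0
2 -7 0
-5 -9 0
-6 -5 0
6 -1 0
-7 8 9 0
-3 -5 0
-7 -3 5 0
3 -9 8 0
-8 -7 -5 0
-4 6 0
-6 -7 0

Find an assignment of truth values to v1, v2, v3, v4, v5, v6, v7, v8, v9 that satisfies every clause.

v1=False, v2=False, v3=True, v4=True, v5=False, v6=True, v7=False, v8=True, v9=False

v1 occurs only negated in the remaining clauses — set v1 = False.
Try v2 = False.
  then v3 is forced to True.
  then v5 is forced to False.
  then v9 is forced to False.
  then v7 is forced to False.
The remaining clauses are satisfied by v4 = True, v6 = True, v8 = True.
Every clause has at least one true literal under this assignment.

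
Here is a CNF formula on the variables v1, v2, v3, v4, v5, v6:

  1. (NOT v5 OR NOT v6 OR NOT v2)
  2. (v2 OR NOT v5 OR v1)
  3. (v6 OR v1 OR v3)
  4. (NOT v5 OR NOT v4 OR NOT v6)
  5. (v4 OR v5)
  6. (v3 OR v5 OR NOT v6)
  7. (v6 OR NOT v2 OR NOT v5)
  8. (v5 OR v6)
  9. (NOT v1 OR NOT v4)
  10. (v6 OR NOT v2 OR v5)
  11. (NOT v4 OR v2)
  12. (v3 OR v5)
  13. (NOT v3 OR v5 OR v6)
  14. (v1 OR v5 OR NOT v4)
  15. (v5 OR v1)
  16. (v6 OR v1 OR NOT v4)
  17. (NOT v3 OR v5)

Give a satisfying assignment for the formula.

v1=1, v2=0, v3=0, v4=0, v5=1, v6=1

Check each clause:
  1. (NOT v2 OR NOT v5 OR NOT v6) — NOT v2 is true.
  2. (NOT v5 OR v1 OR v2) — v1 is true.
  3. (v6 OR v3 OR v1) — v1 is true.
  4. (NOT v5 OR NOT v4 OR NOT v6) — NOT v4 is true.
  5. (v5 OR v4) — v5 is true.
  6. (v3 OR v5 OR NOT v6) — v5 is true.
  7. (v6 OR NOT v5 OR NOT v2) — v6 is true.
  8. (v5 OR v6) — v5 is true.
  9. (NOT v1 OR NOT v4) — NOT v4 is true.
  10. (NOT v2 OR v6 OR v5) — v5 is true.
  11. (v2 OR NOT v4) — NOT v4 is true.
  12. (v3 OR v5) — v5 is true.
  13. (v5 OR NOT v3 OR v6) — v5 is true.
  14. (v1 OR NOT v4 OR v5) — v1 is true.
  15. (v5 OR v1) — v1 is true.
  16. (v6 OR NOT v4 OR v1) — v1 is true.
  17. (NOT v3 OR v5) — NOT v3 is true.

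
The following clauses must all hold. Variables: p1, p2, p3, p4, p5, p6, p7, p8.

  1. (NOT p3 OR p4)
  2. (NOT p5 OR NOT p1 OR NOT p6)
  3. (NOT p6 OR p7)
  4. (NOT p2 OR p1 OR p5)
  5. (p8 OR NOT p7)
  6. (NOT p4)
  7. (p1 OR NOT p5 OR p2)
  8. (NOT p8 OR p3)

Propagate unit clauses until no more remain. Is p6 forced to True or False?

(NOT p4) stands alone — p4 = False.
(NOT p3 OR p4) with p4 = False leaves only NOT p3, so p3 = False.
(NOT p8 OR p3) with p3 = False leaves only NOT p8, so p8 = False.
In (p8 OR NOT p7), p8 is now false; NOT p7 must hold, so p7 = False.
(p7 OR NOT p6): since p7 = False, the clause reduces to (NOT p6). p6 = False.

False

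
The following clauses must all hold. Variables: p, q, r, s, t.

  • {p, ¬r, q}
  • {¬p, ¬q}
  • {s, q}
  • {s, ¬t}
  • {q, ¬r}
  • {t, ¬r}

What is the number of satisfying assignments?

Split on q, then r.
  q=1, r=1: remaining (p,s,t) ∈ {(0,1,1)} — 1.
  q=1, r=0: remaining (p,s,t) ∈ {(0,0,0); (0,1,0); (0,1,1)} — 3.
  q=0, r=1: a clause becomes empty — 0.
  q=0, r=0: remaining (p,s,t) ∈ {(0,1,0); (0,1,1); (1,1,0); (1,1,1)} — 4.
Total: 1 + 3 + 0 + 4 = 8.

8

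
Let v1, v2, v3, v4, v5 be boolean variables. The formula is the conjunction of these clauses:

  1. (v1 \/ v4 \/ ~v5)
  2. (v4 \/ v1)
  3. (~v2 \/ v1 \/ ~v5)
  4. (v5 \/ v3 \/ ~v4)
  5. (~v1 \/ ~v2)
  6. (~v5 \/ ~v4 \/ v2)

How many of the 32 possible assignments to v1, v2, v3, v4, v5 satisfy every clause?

7

The models are:
  v1=F v2=F v3=T v4=T v5=F
  v1=F v2=T v3=T v4=T v5=F
  v1=T v2=F v3=F v4=F v5=F
  v1=T v2=F v3=F v4=F v5=T
  v1=T v2=F v3=T v4=F v5=F
  v1=T v2=F v3=T v4=F v5=T
  v1=T v2=F v3=T v4=T v5=F
Count: 7.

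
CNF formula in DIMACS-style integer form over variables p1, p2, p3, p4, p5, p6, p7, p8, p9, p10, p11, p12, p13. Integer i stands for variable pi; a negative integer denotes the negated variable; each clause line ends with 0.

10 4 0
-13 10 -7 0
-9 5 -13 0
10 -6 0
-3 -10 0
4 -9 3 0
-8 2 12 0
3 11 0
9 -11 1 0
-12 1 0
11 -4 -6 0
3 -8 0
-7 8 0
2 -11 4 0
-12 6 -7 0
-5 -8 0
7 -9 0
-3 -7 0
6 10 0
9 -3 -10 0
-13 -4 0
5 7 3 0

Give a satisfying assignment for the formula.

Pure literal: p1 appears only positively; assign p1 = True.
p2 occurs only positively in the remaining clauses — set p2 = True.
Try p3 = False.
  then p11 is forced to True.
  then p8 is forced to False.
  then p7 is forced to False.
  then p9 is forced to False.
  then p5 is forced to True.
Set p4 = False and propagate.
  then p10 is forced to True.
p6, p12, p13 are now unconstrained; take p6 = False, p12 = True, p13 = False.
Every clause has at least one true literal under this assignment.

p1=True, p2=True, p3=False, p4=False, p5=True, p6=False, p7=False, p8=False, p9=False, p10=True, p11=True, p12=True, p13=False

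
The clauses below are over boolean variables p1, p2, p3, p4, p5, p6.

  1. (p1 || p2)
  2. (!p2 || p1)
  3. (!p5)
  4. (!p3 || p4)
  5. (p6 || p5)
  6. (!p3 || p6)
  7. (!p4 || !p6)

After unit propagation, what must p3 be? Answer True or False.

False

Unit clause (!p5) sets p5 = False.
(p6 || p5): since p5 = False, the clause reduces to (p6). p6 = True.
In (!p6 || !p4), !p6 is now false; !p4 must hold, so p4 = False.
In (p4 || !p3), p4 is now false; !p3 must hold, so p3 = False.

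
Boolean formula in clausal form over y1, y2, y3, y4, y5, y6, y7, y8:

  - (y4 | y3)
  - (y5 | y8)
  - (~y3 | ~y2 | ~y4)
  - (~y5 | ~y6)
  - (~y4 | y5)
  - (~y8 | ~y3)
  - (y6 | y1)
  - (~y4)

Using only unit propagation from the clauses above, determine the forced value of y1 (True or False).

True

(~y4) stands alone — y4 = False.
From (y3 | y4) and y4 = False: y3 = True.
From (~y8 | ~y3) and y3 = True: y8 = False.
(y8 | y5): since y8 = False, the clause reduces to (y5). y5 = True.
In (~y6 | ~y5), ~y5 is now false; ~y6 must hold, so y6 = False.
From (y1 | y6) and y6 = False: y1 = True.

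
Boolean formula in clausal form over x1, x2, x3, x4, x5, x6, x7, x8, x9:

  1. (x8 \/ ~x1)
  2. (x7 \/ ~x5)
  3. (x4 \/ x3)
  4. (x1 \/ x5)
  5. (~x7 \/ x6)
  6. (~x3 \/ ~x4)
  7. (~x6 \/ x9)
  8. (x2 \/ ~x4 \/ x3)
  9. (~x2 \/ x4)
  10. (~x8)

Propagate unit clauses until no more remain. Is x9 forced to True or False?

(~x8) stands alone — x8 = False.
From (~x1 \/ x8) and x8 = False: x1 = False.
From (x1 \/ x5) and x1 = False: x5 = True.
(~x5 \/ x7) with x5 = True leaves only x7, so x7 = True.
(~x7 \/ x6) with x7 = True leaves only x6, so x6 = True.
(~x6 \/ x9) with x6 = True leaves only x9, so x9 = True.

True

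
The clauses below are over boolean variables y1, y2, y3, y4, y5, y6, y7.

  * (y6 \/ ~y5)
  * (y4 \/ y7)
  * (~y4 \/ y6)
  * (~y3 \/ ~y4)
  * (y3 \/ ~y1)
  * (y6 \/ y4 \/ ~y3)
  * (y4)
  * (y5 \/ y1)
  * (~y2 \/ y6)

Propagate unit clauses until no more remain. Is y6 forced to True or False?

True

(y4) stands alone — y4 = True.
(y6 \/ ~y4) with y4 = True leaves only y6, so y6 = True.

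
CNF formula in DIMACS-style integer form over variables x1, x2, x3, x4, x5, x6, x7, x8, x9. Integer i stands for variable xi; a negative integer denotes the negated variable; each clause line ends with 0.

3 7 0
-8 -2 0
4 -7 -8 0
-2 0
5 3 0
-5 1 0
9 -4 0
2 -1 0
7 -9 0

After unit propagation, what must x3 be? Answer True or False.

True

(NOT x2) is a unit clause: x2 = False.
(NOT x1 OR x2) with x2 = False leaves only NOT x1, so x1 = False.
In (x1 OR NOT x5), x1 is now false; NOT x5 must hold, so x5 = False.
From (x5 OR x3) and x5 = False: x3 = True.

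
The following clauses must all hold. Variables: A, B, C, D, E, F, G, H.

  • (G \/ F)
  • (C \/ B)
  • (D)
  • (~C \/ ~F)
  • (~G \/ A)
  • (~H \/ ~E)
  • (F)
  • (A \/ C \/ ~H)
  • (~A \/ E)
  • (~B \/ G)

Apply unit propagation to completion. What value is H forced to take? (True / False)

False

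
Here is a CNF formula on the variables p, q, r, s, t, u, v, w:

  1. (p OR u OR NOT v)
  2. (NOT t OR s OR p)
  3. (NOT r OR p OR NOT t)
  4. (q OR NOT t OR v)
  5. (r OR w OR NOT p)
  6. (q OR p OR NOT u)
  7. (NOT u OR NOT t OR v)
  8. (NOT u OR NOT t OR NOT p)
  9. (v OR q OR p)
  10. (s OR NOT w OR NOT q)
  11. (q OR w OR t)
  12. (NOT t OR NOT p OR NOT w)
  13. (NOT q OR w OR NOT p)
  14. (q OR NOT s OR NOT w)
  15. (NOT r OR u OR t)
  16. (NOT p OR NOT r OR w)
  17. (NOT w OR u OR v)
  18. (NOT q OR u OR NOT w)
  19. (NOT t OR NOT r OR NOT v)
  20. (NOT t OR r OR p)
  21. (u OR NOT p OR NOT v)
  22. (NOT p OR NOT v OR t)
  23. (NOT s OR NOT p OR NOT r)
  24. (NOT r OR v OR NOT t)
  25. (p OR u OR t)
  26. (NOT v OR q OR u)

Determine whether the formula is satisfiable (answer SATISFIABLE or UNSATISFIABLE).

Branch on p: take p = False.
For the remaining variables, q = True, r = False, s = False, t = False, u = True, v = False, w = False works.
Every clause has at least one true literal under this assignment.
So p=False  q=True  r=False  s=False  t=False  u=True  v=False  w=False is a satisfying assignment.

SATISFIABLE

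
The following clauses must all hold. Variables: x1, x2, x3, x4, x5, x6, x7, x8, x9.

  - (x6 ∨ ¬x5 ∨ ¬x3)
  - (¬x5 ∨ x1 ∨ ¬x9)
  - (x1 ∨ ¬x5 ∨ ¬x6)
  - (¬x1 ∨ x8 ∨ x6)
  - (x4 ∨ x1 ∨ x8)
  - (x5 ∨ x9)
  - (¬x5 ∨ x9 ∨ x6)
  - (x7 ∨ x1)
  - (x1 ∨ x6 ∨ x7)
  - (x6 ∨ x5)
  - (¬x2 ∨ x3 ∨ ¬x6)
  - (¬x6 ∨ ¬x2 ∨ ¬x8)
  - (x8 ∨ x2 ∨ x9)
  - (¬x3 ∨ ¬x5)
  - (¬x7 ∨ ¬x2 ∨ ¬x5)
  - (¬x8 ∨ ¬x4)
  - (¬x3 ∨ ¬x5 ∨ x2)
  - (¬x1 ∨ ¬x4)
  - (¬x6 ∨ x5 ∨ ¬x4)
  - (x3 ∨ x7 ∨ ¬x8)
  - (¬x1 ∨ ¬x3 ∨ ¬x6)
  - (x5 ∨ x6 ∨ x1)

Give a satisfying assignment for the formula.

Try x1 = False.
  then x7 is forced to True.
Try x2 = False.
For the remaining variables, x3 = True, x4 = False, x5 = False, x6 = True, x8 = True, x9 = True works.

x1 = 0  x2 = 0  x3 = 1  x4 = 0  x5 = 0  x6 = 1  x7 = 1  x8 = 1  x9 = 1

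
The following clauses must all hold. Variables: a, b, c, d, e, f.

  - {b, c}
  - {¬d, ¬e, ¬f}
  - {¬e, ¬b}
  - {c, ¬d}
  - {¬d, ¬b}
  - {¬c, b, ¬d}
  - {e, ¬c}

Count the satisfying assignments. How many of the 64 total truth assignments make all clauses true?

8

Split on b, then c.
  b=1, c=1: a clause becomes empty — 0.
  b=1, c=0: remaining (a,d,e,f) ∈ {(0,0,0,0); (0,0,0,1); (1,0,0,0); (1,0,0,1)} — 4.
  b=0, c=1: remaining (a,d,e,f) ∈ {(0,0,1,0); (0,0,1,1); (1,0,1,0); (1,0,1,1)} — 4.
  b=0, c=0: a clause becomes empty — 0.
Total: 0 + 4 + 4 + 0 = 8.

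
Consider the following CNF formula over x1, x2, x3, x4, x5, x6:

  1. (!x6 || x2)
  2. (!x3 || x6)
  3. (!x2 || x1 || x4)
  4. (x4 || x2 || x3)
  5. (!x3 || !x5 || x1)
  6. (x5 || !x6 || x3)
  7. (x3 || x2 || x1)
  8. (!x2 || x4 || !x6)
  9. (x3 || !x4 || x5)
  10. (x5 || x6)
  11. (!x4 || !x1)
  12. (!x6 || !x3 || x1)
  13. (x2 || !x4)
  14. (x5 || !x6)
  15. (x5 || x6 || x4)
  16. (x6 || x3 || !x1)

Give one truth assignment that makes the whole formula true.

x1=F, x2=T, x3=F, x4=T, x5=T, x6=T

Check each clause:
  1. (x2 || !x6) — x2 is true.
  2. (x6 || !x3) — !x3 is true.
  3. (!x2 || x1 || x4) — x4 is true.
  4. (x2 || x4 || x3) — x2 is true.
  5. (!x3 || !x5 || x1) — !x3 is true.
  6. (x3 || !x6 || x5) — x5 is true.
  7. (x1 || x2 || x3) — x2 is true.
  8. (!x6 || x4 || !x2) — x4 is true.
  9. (x5 || !x4 || x3) — x5 is true.
  10. (x5 || x6) — x5 is true.
  11. (!x1 || !x4) — !x1 is true.
  12. (!x3 || !x6 || x1) — !x3 is true.
  13. (x2 || !x4) — x2 is true.
  14. (!x6 || x5) — x5 is true.
  15. (x6 || x4 || x5) — x4 is true.
  16. (!x1 || x6 || x3) — x6 is true.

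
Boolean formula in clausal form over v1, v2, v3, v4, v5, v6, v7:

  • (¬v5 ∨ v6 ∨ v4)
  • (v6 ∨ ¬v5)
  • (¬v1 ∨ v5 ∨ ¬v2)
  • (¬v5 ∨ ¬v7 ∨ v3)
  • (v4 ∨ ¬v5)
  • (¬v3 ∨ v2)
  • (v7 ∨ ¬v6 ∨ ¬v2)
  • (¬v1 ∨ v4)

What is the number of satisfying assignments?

28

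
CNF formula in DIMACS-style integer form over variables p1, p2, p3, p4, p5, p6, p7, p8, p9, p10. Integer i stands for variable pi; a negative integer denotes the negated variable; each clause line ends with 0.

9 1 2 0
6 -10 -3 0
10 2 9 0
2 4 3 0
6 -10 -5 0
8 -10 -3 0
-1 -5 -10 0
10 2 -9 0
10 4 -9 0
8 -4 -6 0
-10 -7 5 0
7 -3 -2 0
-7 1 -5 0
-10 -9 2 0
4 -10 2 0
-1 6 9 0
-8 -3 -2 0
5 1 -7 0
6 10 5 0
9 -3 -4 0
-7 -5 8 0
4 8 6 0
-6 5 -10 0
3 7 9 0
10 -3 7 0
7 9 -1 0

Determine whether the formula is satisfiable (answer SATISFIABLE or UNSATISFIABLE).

SATISFIABLE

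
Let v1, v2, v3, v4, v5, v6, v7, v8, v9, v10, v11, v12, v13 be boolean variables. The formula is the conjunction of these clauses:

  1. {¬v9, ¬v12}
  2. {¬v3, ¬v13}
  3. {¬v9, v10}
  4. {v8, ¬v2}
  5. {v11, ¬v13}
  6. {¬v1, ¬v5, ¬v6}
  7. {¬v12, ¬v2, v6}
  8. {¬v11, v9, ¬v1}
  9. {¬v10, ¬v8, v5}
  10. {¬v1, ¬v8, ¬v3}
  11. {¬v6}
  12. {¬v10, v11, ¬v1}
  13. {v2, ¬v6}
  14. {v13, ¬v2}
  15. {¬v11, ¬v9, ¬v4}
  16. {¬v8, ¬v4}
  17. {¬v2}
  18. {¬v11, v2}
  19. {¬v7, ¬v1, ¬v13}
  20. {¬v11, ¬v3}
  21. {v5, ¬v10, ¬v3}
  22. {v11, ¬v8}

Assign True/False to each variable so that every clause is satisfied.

Unit propagation: (¬v6) forces v6 = False.
(¬v2) is a unit clause, so v2 = False.
Unit propagation: (¬v11) forces v11 = False.
Unit propagation: (¬v13) forces v13 = False.
The clause (¬v8) is unit: v8 must be False.
v1 occurs only negated in the remaining clauses — set v1 = False.
Pure literal: v3 appears only negated; assign v3 = False.
Branch on v9: take v9 = False.
v4, v5, v7, v10, v12 are now unconstrained; take v4 = False, v5 = True, v7 = True, v10 = True, v12 = False.

v1=False, v2=False, v3=False, v4=False, v5=True, v6=False, v7=True, v8=False, v9=False, v10=True, v11=False, v12=False, v13=False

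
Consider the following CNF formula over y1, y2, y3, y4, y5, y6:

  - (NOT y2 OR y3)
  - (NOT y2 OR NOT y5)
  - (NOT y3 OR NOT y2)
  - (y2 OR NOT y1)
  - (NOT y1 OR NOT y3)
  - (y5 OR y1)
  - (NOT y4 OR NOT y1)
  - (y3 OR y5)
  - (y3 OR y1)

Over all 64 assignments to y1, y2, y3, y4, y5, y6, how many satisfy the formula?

4

The models are:
  y1=F y2=F y3=T y4=F y5=T y6=F
  y1=F y2=F y3=T y4=F y5=T y6=T
  y1=F y2=F y3=T y4=T y5=T y6=F
  y1=F y2=F y3=T y4=T y5=T y6=T
Count: 4.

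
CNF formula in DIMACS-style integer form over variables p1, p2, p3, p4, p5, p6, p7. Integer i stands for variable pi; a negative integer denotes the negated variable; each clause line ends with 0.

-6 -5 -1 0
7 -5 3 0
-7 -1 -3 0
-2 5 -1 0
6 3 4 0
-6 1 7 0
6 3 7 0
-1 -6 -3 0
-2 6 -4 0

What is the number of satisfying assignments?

41

Split on p6, then p1.
  p6=1, p1=1: remaining (p2,p3,p4,p5,p7) ∈ {(0,0,0,0,0); (0,0,0,0,1); (0,0,1,0,0); (0,0,1,0,1)} — 4.
  p6=1, p1=0: forces p7=1; p2, p3, p4, p5 free → 2^4 = 16.
  p6=0, p1=1: 7 of the 32 assignments to (p2,p3,p4,p5,p7) work.
  p6=0, p1=0: p5 free; 7 ways for (p2,p3,p4,p7) × 2^1 = 14.
Total: 4 + 16 + 7 + 14 = 41.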